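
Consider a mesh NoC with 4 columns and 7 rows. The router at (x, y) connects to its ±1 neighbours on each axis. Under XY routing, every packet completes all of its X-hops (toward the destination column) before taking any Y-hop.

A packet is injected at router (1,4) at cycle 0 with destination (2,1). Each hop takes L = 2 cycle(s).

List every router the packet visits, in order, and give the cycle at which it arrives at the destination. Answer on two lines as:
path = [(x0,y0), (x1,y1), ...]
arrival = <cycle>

src (1,4)  cyc=0
E→(2,4)  cyc=2
S→(2,3)  cyc=4
S→(2,2)  cyc=6
S→(2,1)  cyc=8

path = [(1,4), (2,4), (2,3), (2,2), (2,1)]
arrival = 8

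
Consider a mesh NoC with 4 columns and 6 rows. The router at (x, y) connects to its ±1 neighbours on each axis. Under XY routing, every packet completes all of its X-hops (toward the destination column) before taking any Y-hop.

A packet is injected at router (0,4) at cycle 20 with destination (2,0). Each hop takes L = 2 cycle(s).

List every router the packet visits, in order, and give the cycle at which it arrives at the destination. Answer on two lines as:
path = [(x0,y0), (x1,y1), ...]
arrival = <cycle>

path = [(0,4), (1,4), (2,4), (2,3), (2,2), (2,1), (2,0)]
arrival = 32

src (0,4)  cyc=20
E→(1,4)  cyc=22
E→(2,4)  cyc=24
S→(2,3)  cyc=26
S→(2,2)  cyc=28
S→(2,1)  cyc=30
S→(2,0)  cyc=32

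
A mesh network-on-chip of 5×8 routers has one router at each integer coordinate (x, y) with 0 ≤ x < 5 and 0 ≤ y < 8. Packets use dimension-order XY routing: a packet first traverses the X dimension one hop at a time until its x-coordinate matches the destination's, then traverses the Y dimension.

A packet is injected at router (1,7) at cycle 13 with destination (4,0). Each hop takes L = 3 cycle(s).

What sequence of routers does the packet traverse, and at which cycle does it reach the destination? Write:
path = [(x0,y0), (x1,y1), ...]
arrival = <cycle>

path = [(1,7), (2,7), (3,7), (4,7), (4,6), (4,5), (4,4), (4,3), (4,2), (4,1), (4,0)]
arrival = 43

#0 — 1,7 | c13
#1 — 2,7 | c16 | E
#2 — 3,7 | c19 | E
#3 — 4,7 | c22 | E
#4 — 4,6 | c25 | S
#5 — 4,5 | c28 | S
#6 — 4,4 | c31 | S
#7 — 4,3 | c34 | S
#8 — 4,2 | c37 | S
#9 — 4,1 | c40 | S
#10 — 4,0 | c43 | S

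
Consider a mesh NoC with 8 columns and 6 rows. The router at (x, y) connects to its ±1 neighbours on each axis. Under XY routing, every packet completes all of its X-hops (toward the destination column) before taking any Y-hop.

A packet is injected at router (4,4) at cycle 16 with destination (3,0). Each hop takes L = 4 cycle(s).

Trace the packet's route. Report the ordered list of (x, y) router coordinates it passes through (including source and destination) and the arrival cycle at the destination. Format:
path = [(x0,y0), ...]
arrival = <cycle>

path = [(4,4), (3,4), (3,3), (3,2), (3,1), (3,0)]
arrival = 36

src (4,4)  cyc=16
W→(3,4)  cyc=20
S→(3,3)  cyc=24
S→(3,2)  cyc=28
S→(3,1)  cyc=32
S→(3,0)  cyc=36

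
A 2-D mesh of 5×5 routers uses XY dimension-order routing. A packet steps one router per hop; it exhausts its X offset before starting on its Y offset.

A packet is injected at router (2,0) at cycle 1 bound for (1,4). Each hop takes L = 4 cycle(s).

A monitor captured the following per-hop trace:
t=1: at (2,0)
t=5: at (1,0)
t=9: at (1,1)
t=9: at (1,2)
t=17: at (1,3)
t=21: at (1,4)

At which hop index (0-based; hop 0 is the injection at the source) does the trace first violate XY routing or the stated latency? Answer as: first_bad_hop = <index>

first_bad_hop = 3

  1: Δx=-1 Δy=+0 Δt=4 [ok]
  2: Δx=+0 Δy=+1 Δt=4 [ok]
  3: Δx=+0 Δy=+1 Δt=0 [BAD: Δcyc=0≠L]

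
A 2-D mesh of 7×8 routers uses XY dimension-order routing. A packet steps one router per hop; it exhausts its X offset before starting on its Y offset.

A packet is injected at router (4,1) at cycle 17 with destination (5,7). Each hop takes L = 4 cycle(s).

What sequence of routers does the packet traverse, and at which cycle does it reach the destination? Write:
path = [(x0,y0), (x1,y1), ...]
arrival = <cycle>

path = [(4,1), (5,1), (5,2), (5,3), (5,4), (5,5), (5,6), (5,7)]
arrival = 45

[0] x=4 y=1 t=17
[1] x=5 y=1 t=21 →E
[2] x=5 y=2 t=25 →N
[3] x=5 y=3 t=29 →N
[4] x=5 y=4 t=33 →N
[5] x=5 y=5 t=37 →N
[6] x=5 y=6 t=41 →N
[7] x=5 y=7 t=45 →N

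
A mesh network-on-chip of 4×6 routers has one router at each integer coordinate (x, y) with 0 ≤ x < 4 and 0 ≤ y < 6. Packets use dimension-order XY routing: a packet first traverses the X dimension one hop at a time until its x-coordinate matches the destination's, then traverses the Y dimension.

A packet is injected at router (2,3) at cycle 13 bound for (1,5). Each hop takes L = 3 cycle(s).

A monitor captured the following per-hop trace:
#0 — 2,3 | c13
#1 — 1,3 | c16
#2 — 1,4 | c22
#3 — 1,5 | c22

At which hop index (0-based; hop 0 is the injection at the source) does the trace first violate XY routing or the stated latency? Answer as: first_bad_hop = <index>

first_bad_hop = 2

  1: Δx=-1 Δy=+0 Δt=3 [ok]
  2: Δx=+0 Δy=+1 Δt=6 [BAD: Δcyc=6≠L]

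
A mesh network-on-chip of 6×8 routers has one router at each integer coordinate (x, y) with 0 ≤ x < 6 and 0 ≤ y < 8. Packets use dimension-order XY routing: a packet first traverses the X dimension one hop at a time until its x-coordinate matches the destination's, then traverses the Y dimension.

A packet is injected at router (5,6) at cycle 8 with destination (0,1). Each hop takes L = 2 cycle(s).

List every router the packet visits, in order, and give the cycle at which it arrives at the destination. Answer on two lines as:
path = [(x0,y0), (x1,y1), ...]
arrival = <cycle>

path = [(5,6), (4,6), (3,6), (2,6), (1,6), (0,6), (0,5), (0,4), (0,3), (0,2), (0,1)]
arrival = 28

hop 0: (5,6) @ cyc 8
hop 1: (4,6) @ cyc 10  [W]
hop 2: (3,6) @ cyc 12  [W]
hop 3: (2,6) @ cyc 14  [W]
hop 4: (1,6) @ cyc 16  [W]
hop 5: (0,6) @ cyc 18  [W]
hop 6: (0,5) @ cyc 20  [S]
hop 7: (0,4) @ cyc 22  [S]
hop 8: (0,3) @ cyc 24  [S]
hop 9: (0,2) @ cyc 26  [S]
hop 10: (0,1) @ cyc 28  [S]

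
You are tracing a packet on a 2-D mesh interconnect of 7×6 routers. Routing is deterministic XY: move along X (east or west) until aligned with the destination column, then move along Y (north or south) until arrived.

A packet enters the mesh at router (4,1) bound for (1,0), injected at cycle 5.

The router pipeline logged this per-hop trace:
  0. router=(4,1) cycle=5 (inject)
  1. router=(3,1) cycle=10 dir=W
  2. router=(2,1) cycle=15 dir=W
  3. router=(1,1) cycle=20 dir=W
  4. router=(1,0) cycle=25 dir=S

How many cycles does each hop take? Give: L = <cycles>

Between hops 0 and 1 the cycle counter advances 10 − 5 = 5.
Each hop adds L, hence L = 5.

L = 5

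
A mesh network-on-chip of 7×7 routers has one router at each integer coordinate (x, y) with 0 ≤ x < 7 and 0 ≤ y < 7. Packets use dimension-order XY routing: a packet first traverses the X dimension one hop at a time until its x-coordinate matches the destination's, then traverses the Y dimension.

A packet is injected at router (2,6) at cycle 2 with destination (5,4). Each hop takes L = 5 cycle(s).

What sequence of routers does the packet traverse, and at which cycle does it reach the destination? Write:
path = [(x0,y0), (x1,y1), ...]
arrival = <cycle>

#0 — 2,6 | c2
#1 — 3,6 | c7 | E
#2 — 4,6 | c12 | E
#3 — 5,6 | c17 | E
#4 — 5,5 | c22 | S
#5 — 5,4 | c27 | S

path = [(2,6), (3,6), (4,6), (5,6), (5,5), (5,4)]
arrival = 27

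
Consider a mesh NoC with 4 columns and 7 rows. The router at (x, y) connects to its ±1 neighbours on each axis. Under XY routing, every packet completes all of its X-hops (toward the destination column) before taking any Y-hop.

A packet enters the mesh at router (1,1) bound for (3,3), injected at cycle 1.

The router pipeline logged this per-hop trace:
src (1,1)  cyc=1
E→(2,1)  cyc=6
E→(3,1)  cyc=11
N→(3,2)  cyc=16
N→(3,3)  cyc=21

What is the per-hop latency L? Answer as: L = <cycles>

L = 5

Between hops 0 and 1 the cycle counter advances 6 − 1 = 5.
That increment is L by definition: L = 5.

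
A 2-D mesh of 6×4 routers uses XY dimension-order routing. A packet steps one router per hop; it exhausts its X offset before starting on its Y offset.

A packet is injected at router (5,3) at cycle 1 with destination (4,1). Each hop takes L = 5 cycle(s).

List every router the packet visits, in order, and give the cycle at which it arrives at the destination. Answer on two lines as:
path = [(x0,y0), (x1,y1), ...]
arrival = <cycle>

[0] x=5 y=3 t=1
[1] x=4 y=3 t=6 →W
[2] x=4 y=2 t=11 →S
[3] x=4 y=1 t=16 →S

path = [(5,3), (4,3), (4,2), (4,1)]
arrival = 16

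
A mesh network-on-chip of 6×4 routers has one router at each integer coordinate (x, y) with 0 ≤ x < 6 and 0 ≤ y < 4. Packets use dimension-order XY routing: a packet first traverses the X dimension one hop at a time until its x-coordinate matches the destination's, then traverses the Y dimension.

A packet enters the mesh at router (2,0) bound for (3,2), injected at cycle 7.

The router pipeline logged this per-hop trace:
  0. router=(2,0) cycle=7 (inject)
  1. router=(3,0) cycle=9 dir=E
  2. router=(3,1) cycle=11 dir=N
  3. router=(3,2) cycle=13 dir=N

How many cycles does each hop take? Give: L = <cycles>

L = 2

Between hops 0 and 1 the cycle counter advances 9 − 7 = 2.
Per-hop latency L = Δcyc = 2.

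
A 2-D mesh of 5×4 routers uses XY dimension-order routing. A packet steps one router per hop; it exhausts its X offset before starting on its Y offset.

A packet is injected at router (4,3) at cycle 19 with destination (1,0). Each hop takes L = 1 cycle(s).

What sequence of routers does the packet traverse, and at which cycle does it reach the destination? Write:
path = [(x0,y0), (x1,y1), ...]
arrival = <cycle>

#0 — 4,3 | c19
#1 — 3,3 | c20 | W
#2 — 2,3 | c21 | W
#3 — 1,3 | c22 | W
#4 — 1,2 | c23 | S
#5 — 1,1 | c24 | S
#6 — 1,0 | c25 | S

path = [(4,3), (3,3), (2,3), (1,3), (1,2), (1,1), (1,0)]
arrival = 25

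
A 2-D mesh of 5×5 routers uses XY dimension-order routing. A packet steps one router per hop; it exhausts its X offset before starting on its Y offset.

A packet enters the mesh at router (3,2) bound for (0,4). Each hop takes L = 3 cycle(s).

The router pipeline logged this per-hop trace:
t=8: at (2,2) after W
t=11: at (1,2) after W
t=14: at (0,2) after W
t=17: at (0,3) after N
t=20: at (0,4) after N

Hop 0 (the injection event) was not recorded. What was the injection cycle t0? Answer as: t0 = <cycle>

t0 = 5

cyc[1] = 8 and cyc[k] = t0 + k·L for every k.
Subtract one hop: t0 = 8 − 3 = 5.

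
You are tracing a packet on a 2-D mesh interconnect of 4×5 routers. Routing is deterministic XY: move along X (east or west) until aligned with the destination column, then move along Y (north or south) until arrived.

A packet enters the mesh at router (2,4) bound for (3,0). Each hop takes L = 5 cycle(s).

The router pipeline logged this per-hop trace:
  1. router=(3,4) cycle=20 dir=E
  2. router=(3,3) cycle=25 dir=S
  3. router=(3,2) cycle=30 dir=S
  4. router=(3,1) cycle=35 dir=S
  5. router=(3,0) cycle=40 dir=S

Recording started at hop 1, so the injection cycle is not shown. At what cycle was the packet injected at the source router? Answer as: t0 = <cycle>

t0 = 15

The first recorded entry is hop 1 at cycle 20.
Therefore t0 = 20 − L = 15.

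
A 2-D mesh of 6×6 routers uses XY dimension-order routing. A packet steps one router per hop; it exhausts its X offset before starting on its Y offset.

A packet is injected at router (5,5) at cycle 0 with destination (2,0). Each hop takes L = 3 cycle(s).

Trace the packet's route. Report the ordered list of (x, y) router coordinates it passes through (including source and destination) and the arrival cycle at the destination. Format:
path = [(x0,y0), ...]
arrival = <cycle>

t=0: at (5,5)
t=3: at (4,5) after W
t=6: at (3,5) after W
t=9: at (2,5) after W
t=12: at (2,4) after S
t=15: at (2,3) after S
t=18: at (2,2) after S
t=21: at (2,1) after S
t=24: at (2,0) after S

path = [(5,5), (4,5), (3,5), (2,5), (2,4), (2,3), (2,2), (2,1), (2,0)]
arrival = 24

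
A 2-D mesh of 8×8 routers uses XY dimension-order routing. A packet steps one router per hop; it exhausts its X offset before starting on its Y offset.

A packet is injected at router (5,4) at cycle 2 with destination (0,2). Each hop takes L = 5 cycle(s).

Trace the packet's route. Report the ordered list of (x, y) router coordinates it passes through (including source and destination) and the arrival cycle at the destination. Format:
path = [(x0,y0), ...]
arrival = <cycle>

hop 0: (5,4) @ cyc 2
hop 1: (4,4) @ cyc 7  [W]
hop 2: (3,4) @ cyc 12  [W]
hop 3: (2,4) @ cyc 17  [W]
hop 4: (1,4) @ cyc 22  [W]
hop 5: (0,4) @ cyc 27  [W]
hop 6: (0,3) @ cyc 32  [S]
hop 7: (0,2) @ cyc 37  [S]

path = [(5,4), (4,4), (3,4), (2,4), (1,4), (0,4), (0,3), (0,2)]
arrival = 37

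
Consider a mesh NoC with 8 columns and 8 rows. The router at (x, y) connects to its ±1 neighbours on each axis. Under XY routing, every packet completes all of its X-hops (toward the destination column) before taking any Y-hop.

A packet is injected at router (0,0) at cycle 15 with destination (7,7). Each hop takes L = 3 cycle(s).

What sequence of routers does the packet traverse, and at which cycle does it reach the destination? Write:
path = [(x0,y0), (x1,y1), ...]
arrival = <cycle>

path = [(0,0), (1,0), (2,0), (3,0), (4,0), (5,0), (6,0), (7,0), (7,1), (7,2), (7,3), (7,4), (7,5), (7,6), (7,7)]
arrival = 57

#0 — 0,0 | c15
#1 — 1,0 | c18 | E
#2 — 2,0 | c21 | E
#3 — 3,0 | c24 | E
#4 — 4,0 | c27 | E
#5 — 5,0 | c30 | E
#6 — 6,0 | c33 | E
#7 — 7,0 | c36 | E
#8 — 7,1 | c39 | N
#9 — 7,2 | c42 | N
#10 — 7,3 | c45 | N
#11 — 7,4 | c48 | N
#12 — 7,5 | c51 | N
#13 — 7,6 | c54 | N
#14 — 7,7 | c57 | N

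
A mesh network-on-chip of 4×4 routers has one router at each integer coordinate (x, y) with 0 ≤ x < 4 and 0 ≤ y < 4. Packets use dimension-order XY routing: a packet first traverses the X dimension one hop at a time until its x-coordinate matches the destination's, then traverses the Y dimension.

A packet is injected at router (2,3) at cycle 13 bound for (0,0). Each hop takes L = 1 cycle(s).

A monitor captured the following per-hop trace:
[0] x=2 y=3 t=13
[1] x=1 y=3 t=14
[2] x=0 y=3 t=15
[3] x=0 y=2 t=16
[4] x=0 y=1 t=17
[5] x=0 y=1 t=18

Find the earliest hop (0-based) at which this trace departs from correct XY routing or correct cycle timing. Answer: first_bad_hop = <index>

check 1→ d=(-1,0) cyc+1: ok
check 2→ d=(-1,0) cyc+1: ok
check 3→ d=(0,-1) cyc+1: ok
check 4→ d=(0,-1) cyc+1: ok
check 5→ d=(0,0) cyc+1: BAD: non-unit step

first_bad_hop = 5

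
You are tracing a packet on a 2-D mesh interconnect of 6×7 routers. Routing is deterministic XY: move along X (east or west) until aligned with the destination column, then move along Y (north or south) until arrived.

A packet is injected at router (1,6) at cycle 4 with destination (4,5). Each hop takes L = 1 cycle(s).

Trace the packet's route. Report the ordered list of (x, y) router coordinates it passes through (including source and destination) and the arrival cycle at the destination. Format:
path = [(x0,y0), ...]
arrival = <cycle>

  0. router=(1,6) cycle=4 (inject)
  1. router=(2,6) cycle=5 dir=E
  2. router=(3,6) cycle=6 dir=E
  3. router=(4,6) cycle=7 dir=E
  4. router=(4,5) cycle=8 dir=S

path = [(1,6), (2,6), (3,6), (4,6), (4,5)]
arrival = 8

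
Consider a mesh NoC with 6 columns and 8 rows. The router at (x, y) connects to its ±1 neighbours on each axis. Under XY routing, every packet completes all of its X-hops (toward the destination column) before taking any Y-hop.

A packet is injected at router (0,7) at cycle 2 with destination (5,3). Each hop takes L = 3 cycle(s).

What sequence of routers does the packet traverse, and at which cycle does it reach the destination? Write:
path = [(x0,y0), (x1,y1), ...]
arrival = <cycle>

path = [(0,7), (1,7), (2,7), (3,7), (4,7), (5,7), (5,6), (5,5), (5,4), (5,3)]
arrival = 29

src (0,7)  cyc=2
E→(1,7)  cyc=5
E→(2,7)  cyc=8
E→(3,7)  cyc=11
E→(4,7)  cyc=14
E→(5,7)  cyc=17
S→(5,6)  cyc=20
S→(5,5)  cyc=23
S→(5,4)  cyc=26
S→(5,3)  cyc=29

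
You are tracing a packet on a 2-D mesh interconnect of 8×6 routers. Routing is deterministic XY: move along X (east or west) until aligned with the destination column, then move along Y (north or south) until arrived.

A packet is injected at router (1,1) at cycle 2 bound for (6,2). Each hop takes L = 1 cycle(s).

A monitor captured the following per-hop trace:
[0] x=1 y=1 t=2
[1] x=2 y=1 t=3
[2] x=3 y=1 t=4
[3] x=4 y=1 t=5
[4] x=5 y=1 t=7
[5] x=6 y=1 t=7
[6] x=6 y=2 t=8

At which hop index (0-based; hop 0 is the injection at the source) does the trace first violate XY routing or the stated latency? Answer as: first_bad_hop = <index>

first_bad_hop = 4

[1] (+1,+0) / 1c ⇒ ok
[2] (+1,+0) / 1c ⇒ ok
[3] (+1,+0) / 1c ⇒ ok
[4] (+1,+0) / 2c ⇒ BAD: Δcyc=2≠L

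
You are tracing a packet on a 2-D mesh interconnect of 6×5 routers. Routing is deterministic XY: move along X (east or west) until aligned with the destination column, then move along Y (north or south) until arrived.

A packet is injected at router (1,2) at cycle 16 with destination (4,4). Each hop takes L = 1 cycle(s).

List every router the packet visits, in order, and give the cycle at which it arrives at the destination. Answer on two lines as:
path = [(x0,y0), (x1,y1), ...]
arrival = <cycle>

path = [(1,2), (2,2), (3,2), (4,2), (4,3), (4,4)]
arrival = 21

hop 0: (1,2) @ cyc 16
hop 1: (2,2) @ cyc 17  [E]
hop 2: (3,2) @ cyc 18  [E]
hop 3: (4,2) @ cyc 19  [E]
hop 4: (4,3) @ cyc 20  [N]
hop 5: (4,4) @ cyc 21  [N]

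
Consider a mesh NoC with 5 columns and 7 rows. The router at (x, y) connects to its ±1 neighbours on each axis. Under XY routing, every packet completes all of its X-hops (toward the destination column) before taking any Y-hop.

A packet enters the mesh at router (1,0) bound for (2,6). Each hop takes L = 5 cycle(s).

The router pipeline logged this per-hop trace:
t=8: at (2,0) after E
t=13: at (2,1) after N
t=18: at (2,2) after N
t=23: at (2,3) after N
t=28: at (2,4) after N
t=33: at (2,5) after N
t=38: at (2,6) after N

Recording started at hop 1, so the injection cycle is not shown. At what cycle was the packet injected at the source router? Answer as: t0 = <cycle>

t0 = 3

At hop 1 the cycle is 8; in general cyc_k = t0 + kL.
So t0 = 8 − 1·5 = 3.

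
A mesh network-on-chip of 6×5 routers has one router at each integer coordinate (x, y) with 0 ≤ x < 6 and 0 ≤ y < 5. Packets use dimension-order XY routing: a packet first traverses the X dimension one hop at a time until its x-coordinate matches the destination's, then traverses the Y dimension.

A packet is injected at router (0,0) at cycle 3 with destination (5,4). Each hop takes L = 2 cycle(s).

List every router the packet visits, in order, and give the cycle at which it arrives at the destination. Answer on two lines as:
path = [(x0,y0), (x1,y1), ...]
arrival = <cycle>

  0. router=(0,0) cycle=3 (inject)
  1. router=(1,0) cycle=5 dir=E
  2. router=(2,0) cycle=7 dir=E
  3. router=(3,0) cycle=9 dir=E
  4. router=(4,0) cycle=11 dir=E
  5. router=(5,0) cycle=13 dir=E
  6. router=(5,1) cycle=15 dir=N
  7. router=(5,2) cycle=17 dir=N
  8. router=(5,3) cycle=19 dir=N
  9. router=(5,4) cycle=21 dir=N

path = [(0,0), (1,0), (2,0), (3,0), (4,0), (5,0), (5,1), (5,2), (5,3), (5,4)]
arrival = 21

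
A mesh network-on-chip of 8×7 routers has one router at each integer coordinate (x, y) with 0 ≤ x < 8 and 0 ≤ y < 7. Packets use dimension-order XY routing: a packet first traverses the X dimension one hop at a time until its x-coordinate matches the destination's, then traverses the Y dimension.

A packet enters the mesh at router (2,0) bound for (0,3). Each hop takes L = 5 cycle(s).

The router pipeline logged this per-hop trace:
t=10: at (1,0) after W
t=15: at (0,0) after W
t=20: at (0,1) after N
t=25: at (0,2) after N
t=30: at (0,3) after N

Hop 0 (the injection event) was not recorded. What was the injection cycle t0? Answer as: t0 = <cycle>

At hop 1 the cycle is 10; in general cyc_k = t0 + kL.
t0 = cyc[1] − L = 10 − 5 = 5.

t0 = 5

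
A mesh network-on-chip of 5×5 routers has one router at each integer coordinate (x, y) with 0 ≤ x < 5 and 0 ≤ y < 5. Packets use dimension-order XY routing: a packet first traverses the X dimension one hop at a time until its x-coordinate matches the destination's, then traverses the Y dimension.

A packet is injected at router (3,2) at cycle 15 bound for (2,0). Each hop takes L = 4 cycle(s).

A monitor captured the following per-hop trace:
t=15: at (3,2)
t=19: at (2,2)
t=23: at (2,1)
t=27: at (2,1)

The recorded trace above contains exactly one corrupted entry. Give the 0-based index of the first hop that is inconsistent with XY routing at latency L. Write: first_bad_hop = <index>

first_bad_hop = 3

check 1→ d=(-1,0) cyc+4: ok
check 2→ d=(0,-1) cyc+4: ok
check 3→ d=(0,0) cyc+4: BAD: non-unit step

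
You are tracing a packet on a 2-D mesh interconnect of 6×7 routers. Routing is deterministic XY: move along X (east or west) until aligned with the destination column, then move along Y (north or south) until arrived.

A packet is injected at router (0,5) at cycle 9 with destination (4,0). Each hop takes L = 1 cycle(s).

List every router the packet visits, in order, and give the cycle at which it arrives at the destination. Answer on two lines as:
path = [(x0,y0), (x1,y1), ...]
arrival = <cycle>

hop 0: (0,5) @ cyc 9
hop 1: (1,5) @ cyc 10  [E]
hop 2: (2,5) @ cyc 11  [E]
hop 3: (3,5) @ cyc 12  [E]
hop 4: (4,5) @ cyc 13  [E]
hop 5: (4,4) @ cyc 14  [S]
hop 6: (4,3) @ cyc 15  [S]
hop 7: (4,2) @ cyc 16  [S]
hop 8: (4,1) @ cyc 17  [S]
hop 9: (4,0) @ cyc 18  [S]

path = [(0,5), (1,5), (2,5), (3,5), (4,5), (4,4), (4,3), (4,2), (4,1), (4,0)]
arrival = 18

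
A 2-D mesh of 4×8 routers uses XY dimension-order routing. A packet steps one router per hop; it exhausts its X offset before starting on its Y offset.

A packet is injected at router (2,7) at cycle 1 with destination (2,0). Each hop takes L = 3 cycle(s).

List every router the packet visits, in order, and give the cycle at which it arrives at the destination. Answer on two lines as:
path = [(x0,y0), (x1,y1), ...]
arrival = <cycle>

path = [(2,7), (2,6), (2,5), (2,4), (2,3), (2,2), (2,1), (2,0)]
arrival = 22

#0 — 2,7 | c1
#1 — 2,6 | c4 | S
#2 — 2,5 | c7 | S
#3 — 2,4 | c10 | S
#4 — 2,3 | c13 | S
#5 — 2,2 | c16 | S
#6 — 2,1 | c19 | S
#7 — 2,0 | c22 | S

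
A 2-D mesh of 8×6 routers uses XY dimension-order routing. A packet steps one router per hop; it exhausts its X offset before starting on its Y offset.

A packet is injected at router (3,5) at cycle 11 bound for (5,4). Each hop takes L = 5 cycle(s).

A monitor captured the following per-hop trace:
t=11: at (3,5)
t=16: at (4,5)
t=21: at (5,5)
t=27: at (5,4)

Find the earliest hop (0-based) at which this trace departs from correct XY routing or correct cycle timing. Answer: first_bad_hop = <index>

first_bad_hop = 3

hop 1: step (+1,+0), +5 cyc — ok
hop 2: step (+1,+0), +5 cyc — ok
hop 3: step (+0,-1), +6 cyc — BAD: Δcyc=6≠L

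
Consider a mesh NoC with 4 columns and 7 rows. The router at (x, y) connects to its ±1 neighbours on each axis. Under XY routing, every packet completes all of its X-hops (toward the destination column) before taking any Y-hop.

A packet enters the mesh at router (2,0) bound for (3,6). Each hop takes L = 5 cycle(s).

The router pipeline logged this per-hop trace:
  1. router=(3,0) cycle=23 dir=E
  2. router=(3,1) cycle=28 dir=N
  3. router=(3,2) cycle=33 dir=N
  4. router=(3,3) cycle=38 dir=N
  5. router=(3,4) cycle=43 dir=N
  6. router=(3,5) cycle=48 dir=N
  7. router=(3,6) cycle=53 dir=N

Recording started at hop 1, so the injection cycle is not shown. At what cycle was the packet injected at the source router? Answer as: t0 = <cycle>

t0 = 18

The first recorded entry is hop 1 at cycle 23.
t0 = cyc[1] − L = 23 − 5 = 18.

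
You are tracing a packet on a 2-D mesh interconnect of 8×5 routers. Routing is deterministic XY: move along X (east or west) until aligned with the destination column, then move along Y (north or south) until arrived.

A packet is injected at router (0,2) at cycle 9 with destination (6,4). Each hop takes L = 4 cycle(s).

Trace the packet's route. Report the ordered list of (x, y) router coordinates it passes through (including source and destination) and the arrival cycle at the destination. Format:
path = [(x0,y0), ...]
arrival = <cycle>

hop 0: (0,2) @ cyc 9
hop 1: (1,2) @ cyc 13  [E]
hop 2: (2,2) @ cyc 17  [E]
hop 3: (3,2) @ cyc 21  [E]
hop 4: (4,2) @ cyc 25  [E]
hop 5: (5,2) @ cyc 29  [E]
hop 6: (6,2) @ cyc 33  [E]
hop 7: (6,3) @ cyc 37  [N]
hop 8: (6,4) @ cyc 41  [N]

path = [(0,2), (1,2), (2,2), (3,2), (4,2), (5,2), (6,2), (6,3), (6,4)]
arrival = 41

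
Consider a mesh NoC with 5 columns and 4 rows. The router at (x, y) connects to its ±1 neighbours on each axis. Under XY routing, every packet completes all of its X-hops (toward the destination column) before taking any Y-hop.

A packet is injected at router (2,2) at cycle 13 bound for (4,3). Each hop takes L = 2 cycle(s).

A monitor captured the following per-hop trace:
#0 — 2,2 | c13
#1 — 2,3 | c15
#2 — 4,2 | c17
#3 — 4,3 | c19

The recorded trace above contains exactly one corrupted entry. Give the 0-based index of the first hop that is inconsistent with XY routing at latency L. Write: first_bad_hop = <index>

  1: Δx=+0 Δy=+1 Δt=2 [BAD: Y-move but x=2≠4]

first_bad_hop = 1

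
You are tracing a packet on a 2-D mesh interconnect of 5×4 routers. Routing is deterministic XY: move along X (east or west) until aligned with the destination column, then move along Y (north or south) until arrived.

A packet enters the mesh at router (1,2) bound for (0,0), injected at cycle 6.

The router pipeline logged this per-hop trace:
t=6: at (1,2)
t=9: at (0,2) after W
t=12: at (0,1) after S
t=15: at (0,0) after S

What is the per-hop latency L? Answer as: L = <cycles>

L = 3

cyc[1] − cyc[0] = 9 − 6 = 3.
Each hop adds L, hence L = 3.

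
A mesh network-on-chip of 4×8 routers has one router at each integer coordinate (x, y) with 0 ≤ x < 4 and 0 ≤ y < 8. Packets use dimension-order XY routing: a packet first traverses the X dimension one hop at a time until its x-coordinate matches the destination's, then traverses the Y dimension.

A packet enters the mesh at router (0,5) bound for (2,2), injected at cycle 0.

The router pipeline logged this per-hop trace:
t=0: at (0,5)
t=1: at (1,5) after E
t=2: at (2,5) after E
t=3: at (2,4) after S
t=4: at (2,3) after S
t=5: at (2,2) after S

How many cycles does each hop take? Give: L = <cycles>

L = 1

Between hops 0 and 1 the cycle counter advances 1 − 0 = 1.
Per-hop latency L = Δcyc = 1.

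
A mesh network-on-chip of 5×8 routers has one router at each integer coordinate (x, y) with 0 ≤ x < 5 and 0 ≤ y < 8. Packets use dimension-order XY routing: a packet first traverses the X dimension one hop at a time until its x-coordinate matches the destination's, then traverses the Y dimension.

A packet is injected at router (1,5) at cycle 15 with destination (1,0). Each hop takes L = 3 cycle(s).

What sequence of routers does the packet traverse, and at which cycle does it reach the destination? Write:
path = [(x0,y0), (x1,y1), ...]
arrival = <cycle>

path = [(1,5), (1,4), (1,3), (1,2), (1,1), (1,0)]
arrival = 30

src (1,5)  cyc=15
S→(1,4)  cyc=18
S→(1,3)  cyc=21
S→(1,2)  cyc=24
S→(1,1)  cyc=27
S→(1,0)  cyc=30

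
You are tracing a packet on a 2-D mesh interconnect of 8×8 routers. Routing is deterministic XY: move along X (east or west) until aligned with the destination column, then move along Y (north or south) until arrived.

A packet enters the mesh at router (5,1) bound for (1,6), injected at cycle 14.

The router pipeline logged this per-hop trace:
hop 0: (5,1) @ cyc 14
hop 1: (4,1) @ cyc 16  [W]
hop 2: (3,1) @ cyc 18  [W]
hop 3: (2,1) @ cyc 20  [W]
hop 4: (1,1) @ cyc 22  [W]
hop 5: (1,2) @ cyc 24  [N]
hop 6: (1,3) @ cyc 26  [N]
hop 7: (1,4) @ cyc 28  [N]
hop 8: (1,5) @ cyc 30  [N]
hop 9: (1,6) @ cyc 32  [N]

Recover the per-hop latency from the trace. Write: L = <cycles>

L = 2

cyc[1] − cyc[0] = 16 − 14 = 2.
Per-hop latency L = Δcyc = 2.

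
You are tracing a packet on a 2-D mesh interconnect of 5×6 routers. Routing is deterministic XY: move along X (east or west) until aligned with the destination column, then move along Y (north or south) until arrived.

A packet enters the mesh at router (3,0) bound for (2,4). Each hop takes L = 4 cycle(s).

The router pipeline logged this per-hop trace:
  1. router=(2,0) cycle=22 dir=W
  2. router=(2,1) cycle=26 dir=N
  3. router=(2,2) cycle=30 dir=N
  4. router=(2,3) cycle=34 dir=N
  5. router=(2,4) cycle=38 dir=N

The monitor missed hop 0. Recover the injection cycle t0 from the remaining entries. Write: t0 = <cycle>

t0 = 18

The first recorded entry is hop 1 at cycle 22.
Therefore t0 = 22 − L = 18.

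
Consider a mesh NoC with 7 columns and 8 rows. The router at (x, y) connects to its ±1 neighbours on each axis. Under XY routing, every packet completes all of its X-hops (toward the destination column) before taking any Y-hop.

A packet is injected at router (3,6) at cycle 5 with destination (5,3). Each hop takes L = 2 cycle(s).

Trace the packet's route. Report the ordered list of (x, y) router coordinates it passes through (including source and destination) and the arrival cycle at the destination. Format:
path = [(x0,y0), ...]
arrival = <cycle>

hop 0: (3,6) @ cyc 5
hop 1: (4,6) @ cyc 7  [E]
hop 2: (5,6) @ cyc 9  [E]
hop 3: (5,5) @ cyc 11  [S]
hop 4: (5,4) @ cyc 13  [S]
hop 5: (5,3) @ cyc 15  [S]

path = [(3,6), (4,6), (5,6), (5,5), (5,4), (5,3)]
arrival = 15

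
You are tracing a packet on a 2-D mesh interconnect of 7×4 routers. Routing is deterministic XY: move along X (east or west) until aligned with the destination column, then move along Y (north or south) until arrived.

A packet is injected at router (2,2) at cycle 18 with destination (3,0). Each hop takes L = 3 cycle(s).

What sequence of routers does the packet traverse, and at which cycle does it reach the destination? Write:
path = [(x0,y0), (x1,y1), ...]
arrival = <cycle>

#0 — 2,2 | c18
#1 — 3,2 | c21 | E
#2 — 3,1 | c24 | S
#3 — 3,0 | c27 | S

path = [(2,2), (3,2), (3,1), (3,0)]
arrival = 27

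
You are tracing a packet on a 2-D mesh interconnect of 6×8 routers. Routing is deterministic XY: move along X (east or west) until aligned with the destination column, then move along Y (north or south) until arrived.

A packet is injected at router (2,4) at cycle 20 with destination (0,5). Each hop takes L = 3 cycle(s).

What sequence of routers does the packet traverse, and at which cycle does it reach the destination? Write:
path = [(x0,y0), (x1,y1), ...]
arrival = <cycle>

path = [(2,4), (1,4), (0,4), (0,5)]
arrival = 29

src (2,4)  cyc=20
W→(1,4)  cyc=23
W→(0,4)  cyc=26
N→(0,5)  cyc=29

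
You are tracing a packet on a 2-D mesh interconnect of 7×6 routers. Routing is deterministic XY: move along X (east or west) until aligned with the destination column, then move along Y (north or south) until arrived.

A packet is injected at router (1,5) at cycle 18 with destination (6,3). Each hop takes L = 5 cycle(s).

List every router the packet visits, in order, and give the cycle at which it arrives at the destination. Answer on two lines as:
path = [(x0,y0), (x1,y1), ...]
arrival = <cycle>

path = [(1,5), (2,5), (3,5), (4,5), (5,5), (6,5), (6,4), (6,3)]
arrival = 53

  0. router=(1,5) cycle=18 (inject)
  1. router=(2,5) cycle=23 dir=E
  2. router=(3,5) cycle=28 dir=E
  3. router=(4,5) cycle=33 dir=E
  4. router=(5,5) cycle=38 dir=E
  5. router=(6,5) cycle=43 dir=E
  6. router=(6,4) cycle=48 dir=S
  7. router=(6,3) cycle=53 dir=S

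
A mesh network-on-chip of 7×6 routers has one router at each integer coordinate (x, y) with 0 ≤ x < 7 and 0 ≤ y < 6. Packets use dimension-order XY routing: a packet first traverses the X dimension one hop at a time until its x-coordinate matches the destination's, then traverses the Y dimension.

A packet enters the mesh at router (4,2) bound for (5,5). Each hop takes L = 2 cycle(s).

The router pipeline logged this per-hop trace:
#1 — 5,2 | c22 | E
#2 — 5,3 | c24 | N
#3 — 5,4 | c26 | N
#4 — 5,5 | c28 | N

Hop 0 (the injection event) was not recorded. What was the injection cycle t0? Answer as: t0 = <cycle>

t0 = 20

cyc[1] = 22 and cyc[k] = t0 + k·L for every k.
Therefore t0 = 22 − L = 20.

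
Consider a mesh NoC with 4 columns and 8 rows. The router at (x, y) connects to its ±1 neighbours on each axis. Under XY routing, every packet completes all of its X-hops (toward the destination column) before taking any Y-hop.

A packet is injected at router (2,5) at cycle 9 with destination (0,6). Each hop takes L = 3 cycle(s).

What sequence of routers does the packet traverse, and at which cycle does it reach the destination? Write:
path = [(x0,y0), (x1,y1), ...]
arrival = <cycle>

[0] x=2 y=5 t=9
[1] x=1 y=5 t=12 →W
[2] x=0 y=5 t=15 →W
[3] x=0 y=6 t=18 →N

path = [(2,5), (1,5), (0,5), (0,6)]
arrival = 18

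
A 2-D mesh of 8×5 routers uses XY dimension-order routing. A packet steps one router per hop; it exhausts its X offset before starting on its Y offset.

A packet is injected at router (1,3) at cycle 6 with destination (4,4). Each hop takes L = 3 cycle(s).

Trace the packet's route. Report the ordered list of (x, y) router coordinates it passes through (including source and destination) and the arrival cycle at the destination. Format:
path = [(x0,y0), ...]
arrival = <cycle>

path = [(1,3), (2,3), (3,3), (4,3), (4,4)]
arrival = 18

hop 0: (1,3) @ cyc 6
hop 1: (2,3) @ cyc 9  [E]
hop 2: (3,3) @ cyc 12  [E]
hop 3: (4,3) @ cyc 15  [E]
hop 4: (4,4) @ cyc 18  [N]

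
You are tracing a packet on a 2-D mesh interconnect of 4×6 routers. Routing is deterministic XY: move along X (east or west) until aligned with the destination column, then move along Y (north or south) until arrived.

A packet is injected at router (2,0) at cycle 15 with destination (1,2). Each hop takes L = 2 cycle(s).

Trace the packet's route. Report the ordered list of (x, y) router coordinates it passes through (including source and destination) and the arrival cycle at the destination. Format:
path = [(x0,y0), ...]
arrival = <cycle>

path = [(2,0), (1,0), (1,1), (1,2)]
arrival = 21

#0 — 2,0 | c15
#1 — 1,0 | c17 | W
#2 — 1,1 | c19 | N
#3 — 1,2 | c21 | N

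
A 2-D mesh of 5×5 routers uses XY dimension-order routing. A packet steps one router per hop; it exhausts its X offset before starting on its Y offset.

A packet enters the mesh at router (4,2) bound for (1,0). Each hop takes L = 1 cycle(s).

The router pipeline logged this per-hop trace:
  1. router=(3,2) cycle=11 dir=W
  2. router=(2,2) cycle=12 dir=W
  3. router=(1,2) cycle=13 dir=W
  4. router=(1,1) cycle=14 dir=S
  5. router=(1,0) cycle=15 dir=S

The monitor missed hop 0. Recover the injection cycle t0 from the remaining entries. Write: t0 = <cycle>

The first recorded entry is hop 1 at cycle 11.
Subtract one hop: t0 = 11 − 1 = 10.

t0 = 10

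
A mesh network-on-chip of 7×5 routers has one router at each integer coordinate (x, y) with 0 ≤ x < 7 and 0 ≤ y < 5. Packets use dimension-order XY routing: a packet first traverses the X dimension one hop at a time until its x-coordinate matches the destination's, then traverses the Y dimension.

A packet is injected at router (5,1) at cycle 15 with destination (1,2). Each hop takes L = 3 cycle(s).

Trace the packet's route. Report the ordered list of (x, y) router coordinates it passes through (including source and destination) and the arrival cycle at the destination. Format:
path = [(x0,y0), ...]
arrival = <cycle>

t=15: at (5,1)
t=18: at (4,1) after W
t=21: at (3,1) after W
t=24: at (2,1) after W
t=27: at (1,1) after W
t=30: at (1,2) after N

path = [(5,1), (4,1), (3,1), (2,1), (1,1), (1,2)]
arrival = 30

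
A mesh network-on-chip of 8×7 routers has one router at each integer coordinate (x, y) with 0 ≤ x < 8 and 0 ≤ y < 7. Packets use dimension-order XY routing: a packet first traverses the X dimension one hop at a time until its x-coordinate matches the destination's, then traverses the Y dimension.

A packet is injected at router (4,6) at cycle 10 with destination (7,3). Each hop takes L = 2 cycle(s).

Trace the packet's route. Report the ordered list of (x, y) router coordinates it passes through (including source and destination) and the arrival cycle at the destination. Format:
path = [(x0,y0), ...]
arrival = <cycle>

path = [(4,6), (5,6), (6,6), (7,6), (7,5), (7,4), (7,3)]
arrival = 22

#0 — 4,6 | c10
#1 — 5,6 | c12 | E
#2 — 6,6 | c14 | E
#3 — 7,6 | c16 | E
#4 — 7,5 | c18 | S
#5 — 7,4 | c20 | S
#6 — 7,3 | c22 | S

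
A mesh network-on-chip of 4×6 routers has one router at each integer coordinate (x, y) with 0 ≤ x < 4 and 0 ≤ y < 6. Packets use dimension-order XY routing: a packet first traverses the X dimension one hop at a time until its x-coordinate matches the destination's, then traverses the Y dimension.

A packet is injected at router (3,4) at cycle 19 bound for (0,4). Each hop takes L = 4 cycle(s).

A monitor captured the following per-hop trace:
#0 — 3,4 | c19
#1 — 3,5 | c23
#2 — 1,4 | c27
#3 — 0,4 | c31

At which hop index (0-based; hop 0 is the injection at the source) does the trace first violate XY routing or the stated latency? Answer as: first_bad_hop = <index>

first_bad_hop = 1

[1] (+0,+1) / 4c ⇒ BAD: Y-move but x=3≠0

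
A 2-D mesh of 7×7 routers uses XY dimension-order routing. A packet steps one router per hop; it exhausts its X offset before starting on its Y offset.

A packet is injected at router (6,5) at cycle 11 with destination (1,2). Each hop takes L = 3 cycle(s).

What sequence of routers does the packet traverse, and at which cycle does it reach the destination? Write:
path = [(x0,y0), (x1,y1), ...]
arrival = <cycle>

path = [(6,5), (5,5), (4,5), (3,5), (2,5), (1,5), (1,4), (1,3), (1,2)]
arrival = 35

src (6,5)  cyc=11
W→(5,5)  cyc=14
W→(4,5)  cyc=17
W→(3,5)  cyc=20
W→(2,5)  cyc=23
W→(1,5)  cyc=26
S→(1,4)  cyc=29
S→(1,3)  cyc=32
S→(1,2)  cyc=35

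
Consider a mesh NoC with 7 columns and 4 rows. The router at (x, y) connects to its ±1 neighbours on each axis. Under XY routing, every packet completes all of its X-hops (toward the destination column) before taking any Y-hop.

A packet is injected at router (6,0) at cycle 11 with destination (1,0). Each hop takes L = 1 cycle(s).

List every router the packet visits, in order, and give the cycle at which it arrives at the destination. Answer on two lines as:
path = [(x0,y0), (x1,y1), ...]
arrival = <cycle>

path = [(6,0), (5,0), (4,0), (3,0), (2,0), (1,0)]
arrival = 16

t=11: at (6,0)
t=12: at (5,0) after W
t=13: at (4,0) after W
t=14: at (3,0) after W
t=15: at (2,0) after W
t=16: at (1,0) after W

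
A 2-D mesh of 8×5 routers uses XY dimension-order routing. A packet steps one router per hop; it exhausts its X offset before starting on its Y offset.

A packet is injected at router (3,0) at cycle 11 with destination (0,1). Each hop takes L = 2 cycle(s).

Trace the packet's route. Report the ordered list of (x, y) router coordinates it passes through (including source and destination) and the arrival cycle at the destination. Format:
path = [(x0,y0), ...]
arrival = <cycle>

  0. router=(3,0) cycle=11 (inject)
  1. router=(2,0) cycle=13 dir=W
  2. router=(1,0) cycle=15 dir=W
  3. router=(0,0) cycle=17 dir=W
  4. router=(0,1) cycle=19 dir=N

path = [(3,0), (2,0), (1,0), (0,0), (0,1)]
arrival = 19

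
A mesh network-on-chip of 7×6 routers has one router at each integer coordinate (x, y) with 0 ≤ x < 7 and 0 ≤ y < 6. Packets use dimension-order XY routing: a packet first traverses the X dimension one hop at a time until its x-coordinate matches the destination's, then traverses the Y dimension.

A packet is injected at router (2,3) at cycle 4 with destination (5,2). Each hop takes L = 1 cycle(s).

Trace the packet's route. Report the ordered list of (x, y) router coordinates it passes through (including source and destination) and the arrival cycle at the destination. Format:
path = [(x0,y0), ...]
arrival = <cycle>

path = [(2,3), (3,3), (4,3), (5,3), (5,2)]
arrival = 8

hop 0: (2,3) @ cyc 4
hop 1: (3,3) @ cyc 5  [E]
hop 2: (4,3) @ cyc 6  [E]
hop 3: (5,3) @ cyc 7  [E]
hop 4: (5,2) @ cyc 8  [S]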